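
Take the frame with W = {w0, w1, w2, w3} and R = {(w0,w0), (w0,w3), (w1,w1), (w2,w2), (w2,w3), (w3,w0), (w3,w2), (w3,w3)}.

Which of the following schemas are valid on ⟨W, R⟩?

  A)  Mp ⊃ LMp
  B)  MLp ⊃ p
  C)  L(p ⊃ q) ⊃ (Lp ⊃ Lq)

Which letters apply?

B, C

R is symmetric: every R-edge is matched by its reverse.
R is not euclidean: w3 R w0 and w3 R w2 but not w0 R w2.
(A) axiom 5: valid iff R is euclidean. R is not euclidean — not valid.
(B) the dual of axiom B: valid iff R is symmetric. R is symmetric — valid.
(C) this is just K, valid on every normal frame.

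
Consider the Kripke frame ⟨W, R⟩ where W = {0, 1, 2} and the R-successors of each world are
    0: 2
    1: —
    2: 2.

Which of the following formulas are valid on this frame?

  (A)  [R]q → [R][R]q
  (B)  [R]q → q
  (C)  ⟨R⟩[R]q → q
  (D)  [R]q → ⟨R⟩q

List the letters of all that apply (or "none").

R is not reflexive: not 0 R 0.
R is not symmetric: 0 R 2 but not 2 R 0.
R is transitive: R is closed under composition.
R is not serial: 1 has no R-successor.
(A) [R]q → [R][R]q is axiom 4; it is valid on a frame exactly when R is transitive. R is transitive, so valid.
(B) [R]q → q is axiom T; it is valid on a frame exactly when R is reflexive. R is not reflexive, so not valid.
(C) the dual of axiom B: valid iff R is symmetric. R is not symmetric — not valid.
(D) axiom D: valid iff R is serial. R is not serial — not valid.

A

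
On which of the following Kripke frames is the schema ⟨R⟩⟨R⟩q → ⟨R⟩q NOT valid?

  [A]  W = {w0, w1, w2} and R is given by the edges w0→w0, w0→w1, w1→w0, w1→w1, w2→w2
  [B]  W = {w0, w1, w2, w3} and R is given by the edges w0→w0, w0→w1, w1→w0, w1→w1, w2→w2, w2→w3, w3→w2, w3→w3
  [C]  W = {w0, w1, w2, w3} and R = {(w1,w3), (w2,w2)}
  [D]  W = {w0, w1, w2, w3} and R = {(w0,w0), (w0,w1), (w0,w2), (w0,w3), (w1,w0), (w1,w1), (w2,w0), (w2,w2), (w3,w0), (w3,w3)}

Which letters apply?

D

The schema ⟨R⟩⟨R⟩q → ⟨R⟩q is the dual of axiom 4; it is valid on a frame iff R is transitive.
(A) R is transitive (R is closed under composition), so the schema is valid here.
(B) R is transitive (R is closed under composition), so the schema is valid here.
(C) R is transitive (R is closed under composition), so the schema is valid here.
(D) R is not transitive (w1 R w0 and w0 R w2 but not w1 R w2), so the schema fails here.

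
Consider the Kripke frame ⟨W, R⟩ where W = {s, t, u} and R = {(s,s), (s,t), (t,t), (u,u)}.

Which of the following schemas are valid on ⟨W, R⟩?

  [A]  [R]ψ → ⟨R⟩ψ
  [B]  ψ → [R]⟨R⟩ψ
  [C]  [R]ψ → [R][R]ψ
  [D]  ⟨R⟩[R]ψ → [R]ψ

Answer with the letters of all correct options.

A, C

R is not symmetric: s R t but not t R s.
R is transitive: R is closed under composition.
R is not euclidean: s R t and s R s but not t R s.
R is serial: every world has an R-successor.
(A) [R]ψ → ⟨R⟩ψ (axiom D) characterises the serial frames. R is serial — valid.
(B) ψ → [R]⟨R⟩ψ (axiom B) characterises the symmetric frames. R is not symmetric — not valid.
(C) [R]ψ → [R][R]ψ (axiom 4) characterises the transitive frames. R is transitive — valid.
(D) ⟨R⟩[R]ψ → [R]ψ is the dual of axiom 5, which corresponds to the euclidean property. R is not euclidean — not valid.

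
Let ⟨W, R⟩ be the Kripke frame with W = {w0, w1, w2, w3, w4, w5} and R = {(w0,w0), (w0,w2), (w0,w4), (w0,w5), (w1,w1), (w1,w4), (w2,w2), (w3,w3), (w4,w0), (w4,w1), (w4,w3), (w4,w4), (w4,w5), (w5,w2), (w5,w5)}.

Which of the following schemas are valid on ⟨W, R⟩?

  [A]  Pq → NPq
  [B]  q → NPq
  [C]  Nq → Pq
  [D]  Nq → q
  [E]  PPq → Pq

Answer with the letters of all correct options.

R is reflexive: each world relates to itself.
R is not symmetric: w0 R w2 but not w2 R w0.
R is not transitive: w0 R w4 and w4 R w1 but not w0 R w1.
R is not euclidean: w0 R w2 and w0 R w0 but not w2 R w0.
R is serial: every world has an R-successor.
(A) Pq → NPq is axiom 5; it is valid on a frame exactly when R is euclidean. R is not euclidean, so not valid.
(B) q → NPq is axiom B; it is valid on a frame exactly when R is symmetric. R is not symmetric, so not valid.
(C) Nq → Pq is axiom D, which corresponds to seriality. R is serial — valid.
(D) axiom T: valid iff R is reflexive. R is reflexive — valid.
(E) PPq → Pq is the dual of axiom 4, which corresponds to transitivity. R is not transitive — not valid.

C, D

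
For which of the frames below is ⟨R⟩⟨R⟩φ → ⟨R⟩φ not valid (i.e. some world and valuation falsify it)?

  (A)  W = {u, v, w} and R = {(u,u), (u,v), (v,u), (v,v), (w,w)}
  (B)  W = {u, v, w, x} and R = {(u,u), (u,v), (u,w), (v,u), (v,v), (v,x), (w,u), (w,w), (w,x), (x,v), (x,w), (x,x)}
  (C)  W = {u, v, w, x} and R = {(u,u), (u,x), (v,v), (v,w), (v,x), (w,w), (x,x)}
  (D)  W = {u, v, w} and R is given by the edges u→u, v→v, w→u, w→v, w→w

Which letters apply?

B

The schema ⟨R⟩⟨R⟩φ → ⟨R⟩φ is the dual of axiom 4; it is valid on a frame iff R is transitive.
(A) R is transitive (R is closed under composition), so the schema is valid here.
(B) R is not transitive (u R v and v R x but not u R x), so the schema fails here.
(C) R is transitive (R is closed under composition), so the schema is valid here.
(D) R is transitive (R is closed under composition), so the schema is valid here.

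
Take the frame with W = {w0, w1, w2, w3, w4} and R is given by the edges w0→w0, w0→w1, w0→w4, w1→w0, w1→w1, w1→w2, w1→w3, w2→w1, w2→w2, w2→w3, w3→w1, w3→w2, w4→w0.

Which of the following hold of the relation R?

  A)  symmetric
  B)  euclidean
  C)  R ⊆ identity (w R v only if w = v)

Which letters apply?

(A) symmetric: every R-edge is matched by its reverse.
(B) not euclidean: w0 R w1 and w0 R w4 but not w1 R w4.
(C) not ⊆ identity: w0 R w1 with w0 ≠ w1.

A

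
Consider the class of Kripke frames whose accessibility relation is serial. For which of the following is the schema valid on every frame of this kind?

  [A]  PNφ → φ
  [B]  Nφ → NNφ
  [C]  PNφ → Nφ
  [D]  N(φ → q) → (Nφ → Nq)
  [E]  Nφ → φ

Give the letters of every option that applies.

D

(A) PNφ → φ is the dual of axiom B, which corresponds to symmetry. Such an R need not be symmetric — not valid.
(B) Nφ → NNφ (axiom 4) characterises the transitive frames. Such an R need not be transitive — not valid.
(C) PNφ → Nφ is the dual of axiom 5; it is valid on a frame exactly when R is euclidean. Such an R need not be euclidean, so not valid.
(D) N(φ → q) → (Nφ → Nq) is axiom K, valid on every Kripke frame — valid.
(E) Nφ → φ is axiom T, which corresponds to reflexivity. Such an R need not be reflexive — not valid.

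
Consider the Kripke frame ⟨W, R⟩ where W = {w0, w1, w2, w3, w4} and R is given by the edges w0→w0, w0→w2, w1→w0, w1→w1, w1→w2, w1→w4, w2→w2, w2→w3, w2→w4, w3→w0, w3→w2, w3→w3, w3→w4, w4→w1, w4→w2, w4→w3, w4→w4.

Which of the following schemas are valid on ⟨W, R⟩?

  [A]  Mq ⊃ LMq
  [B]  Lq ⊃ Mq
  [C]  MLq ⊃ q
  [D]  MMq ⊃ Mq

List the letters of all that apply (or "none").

R is not symmetric: w0 R w2 but not w2 R w0.
R is not transitive: w0 R w2 and w2 R w3 but not w0 R w3.
R is not euclidean: w0 R w2 and w0 R w0 but not w2 R w0.
R is serial: every world has an R-successor.
(A) Mq ⊃ LMq (axiom 5) characterises the euclidean frames. R is not euclidean — not valid.
(B) Lq ⊃ Mq is axiom D, which corresponds to seriality. R is serial — valid.
(C) MLq ⊃ q is the dual of axiom B; it is valid on a frame exactly when R is symmetric. R is not symmetric, so not valid.
(D) MMq ⊃ Mq (the dual of axiom 4) characterises the transitive frames. R is not transitive — not valid.

B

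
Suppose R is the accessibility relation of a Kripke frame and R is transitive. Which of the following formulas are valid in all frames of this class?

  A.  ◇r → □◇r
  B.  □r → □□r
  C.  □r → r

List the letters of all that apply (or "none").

(A) ◇r → □◇r is axiom 5; it is valid on a frame exactly when R is euclidean. Such an R need not be euclidean, so not valid.
(B) □r → □□r is axiom 4; it is valid on a frame exactly when R is transitive. Every such R is transitive, so valid.
(C) axiom T: valid iff R is reflexive. Such an R need not be reflexive — not valid.

B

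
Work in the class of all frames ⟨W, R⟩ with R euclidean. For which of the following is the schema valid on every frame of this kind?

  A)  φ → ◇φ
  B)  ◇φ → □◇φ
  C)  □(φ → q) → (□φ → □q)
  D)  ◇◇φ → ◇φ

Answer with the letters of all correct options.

(A) the dual of axiom T: valid iff R is reflexive. Such an R need not be reflexive — not valid.
(B) ◇φ → □◇φ is axiom 5; it is valid on a frame exactly when R is euclidean. Every such R is euclidean, so valid.
(C) □(φ → q) → (□φ → □q) is axiom K, valid on every Kripke frame — valid.
(D) the dual of axiom 4: valid iff R is transitive. Such an R need not be transitive — not valid.

B, C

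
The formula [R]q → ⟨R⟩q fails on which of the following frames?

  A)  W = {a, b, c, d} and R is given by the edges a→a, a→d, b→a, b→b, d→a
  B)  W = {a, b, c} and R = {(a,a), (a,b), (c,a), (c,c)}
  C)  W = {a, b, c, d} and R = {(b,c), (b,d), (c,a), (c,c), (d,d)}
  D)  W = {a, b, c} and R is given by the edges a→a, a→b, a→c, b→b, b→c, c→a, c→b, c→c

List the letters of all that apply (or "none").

A, B, C

The schema [R]q → ⟨R⟩q is axiom D; it is valid on a frame iff R is serial.
(A) R is not serial (c has no R-successor), so the schema fails here.
(B) R is not serial (b has no R-successor), so the schema fails here.
(C) R is not serial (a has no R-successor), so the schema fails here.
(D) R is serial (every world has an R-successor), so the schema is valid here.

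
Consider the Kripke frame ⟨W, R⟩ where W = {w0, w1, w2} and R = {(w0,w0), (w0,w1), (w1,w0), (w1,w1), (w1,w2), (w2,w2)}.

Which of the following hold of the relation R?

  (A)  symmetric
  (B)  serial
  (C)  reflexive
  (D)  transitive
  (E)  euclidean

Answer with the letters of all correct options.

B, C

(A) not symmetric: w1 R w2 but not w2 R w1.
(B) serial: every world has an R-successor.
(C) reflexive: each world relates to itself.
(D) not transitive: w0 R w1 and w1 R w2 but not w0 R w2.
(E) not euclidean: w1 R w0 and w1 R w2 but not w0 R w2.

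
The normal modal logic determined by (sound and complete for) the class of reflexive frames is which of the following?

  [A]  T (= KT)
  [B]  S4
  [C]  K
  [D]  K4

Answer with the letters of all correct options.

(A) T (= KT) is determined by exactly this class.
(B) S4 is determined by the class of reflexive and transitive frames.
(C) K is determined by the class of arbitrary frames.
(D) K4 is determined by the class of transitive frames.

A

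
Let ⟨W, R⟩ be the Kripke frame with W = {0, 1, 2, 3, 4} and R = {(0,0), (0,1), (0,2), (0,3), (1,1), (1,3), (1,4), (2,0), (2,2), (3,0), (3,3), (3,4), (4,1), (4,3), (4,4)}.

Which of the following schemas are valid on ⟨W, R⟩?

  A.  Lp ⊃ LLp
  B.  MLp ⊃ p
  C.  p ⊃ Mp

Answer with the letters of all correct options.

C

R is reflexive: each world relates to itself.
R is not symmetric: 0 R 1 but not 1 R 0.
R is not transitive: 0 R 1 and 1 R 4 but not 0 R 4.
(A) Lp ⊃ LLp (axiom 4) characterises the transitive frames. R is not transitive — not valid.
(B) MLp ⊃ p (the dual of axiom B) characterises the symmetric frames. R is not symmetric — not valid.
(C) p ⊃ Mp (the dual of axiom T) characterises the reflexive frames. R is reflexive — valid.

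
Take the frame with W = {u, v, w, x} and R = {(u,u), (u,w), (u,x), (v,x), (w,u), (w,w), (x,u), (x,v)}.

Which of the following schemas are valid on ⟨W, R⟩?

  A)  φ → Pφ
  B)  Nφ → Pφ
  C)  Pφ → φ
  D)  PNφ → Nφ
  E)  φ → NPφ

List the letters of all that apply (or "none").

B, E

R is not reflexive: not v R v.
R is symmetric: every R-edge is matched by its reverse.
R is not euclidean: u R w and u R x but not w R x.
R is serial: every world has an R-successor.
R is not a subset of the identity: u R w with u ≠ w.
(A) the dual of axiom T: valid iff R is reflexive. R is not reflexive — not valid.
(B) Nφ → Pφ (axiom D) characterises the serial frames. R is serial — valid.
(C) Pφ → φ is valid only on frames where every R-edge is a self-loop. Here R ⊄ identity — not valid.
(D) PNφ → Nφ is the dual of axiom 5, which corresponds to the euclidean property. R is not euclidean — not valid.
(E) φ → NPφ (axiom B) characterises the symmetric frames. R is symmetric — valid.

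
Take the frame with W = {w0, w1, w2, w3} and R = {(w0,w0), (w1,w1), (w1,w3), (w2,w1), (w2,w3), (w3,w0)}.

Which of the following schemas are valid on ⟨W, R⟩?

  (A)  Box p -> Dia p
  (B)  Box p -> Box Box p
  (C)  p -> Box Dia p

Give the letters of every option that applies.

A

R is not symmetric: w1 R w3 but not w3 R w1.
R is not transitive: w1 R w3 and w3 R w0 but not w1 R w0.
R is serial: every world has an R-successor.
(A) Box p -> Dia p is axiom D; it is valid on a frame exactly when R is serial. R is serial, so valid.
(B) axiom 4: valid iff R is transitive. R is not transitive — not valid.
(C) p -> Box Dia p is axiom B, which corresponds to symmetry. R is not symmetric — not valid.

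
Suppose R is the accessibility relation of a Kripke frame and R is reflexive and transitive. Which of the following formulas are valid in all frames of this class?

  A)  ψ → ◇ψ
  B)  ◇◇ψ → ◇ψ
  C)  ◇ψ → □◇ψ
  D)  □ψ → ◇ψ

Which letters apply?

Reflexive relations are serial.
(A) ψ → ◇ψ is the dual of axiom T, which corresponds to reflexivity. Every such R is reflexive — valid.
(B) ◇◇ψ → ◇ψ is the dual of axiom 4; it is valid on a frame exactly when R is transitive. Every such R is transitive, so valid.
(C) ◇ψ → □◇ψ (axiom 5) characterises the euclidean frames. Such an R need not be euclidean — not valid.
(D) □ψ → ◇ψ (axiom D) characterises the serial frames. Every such R is serial — valid.

A, B, D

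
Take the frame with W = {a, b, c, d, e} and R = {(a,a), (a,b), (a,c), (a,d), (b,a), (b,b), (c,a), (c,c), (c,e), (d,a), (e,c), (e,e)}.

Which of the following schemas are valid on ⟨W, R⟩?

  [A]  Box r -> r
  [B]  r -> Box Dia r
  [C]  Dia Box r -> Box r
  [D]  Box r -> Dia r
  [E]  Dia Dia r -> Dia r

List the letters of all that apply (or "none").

R is not reflexive: not d R d.
R is symmetric: every R-edge is matched by its reverse.
R is not transitive: a R c and c R e but not a R e.
R is not euclidean: a R b and a R c but not b R c.
R is serial: every world has an R-successor.
(A) axiom T: valid iff R is reflexive. R is not reflexive — not valid.
(B) axiom B: valid iff R is symmetric. R is symmetric — valid.
(C) Dia Box r -> Box r is the dual of axiom 5, which corresponds to the euclidean property. R is not euclidean — not valid.
(D) Box r -> Dia r (axiom D) characterises the serial frames. R is serial — valid.
(E) Dia Dia r -> Dia r is the dual of axiom 4; it is valid on a frame exactly when R is transitive. R is not transitive, so not valid.

B, D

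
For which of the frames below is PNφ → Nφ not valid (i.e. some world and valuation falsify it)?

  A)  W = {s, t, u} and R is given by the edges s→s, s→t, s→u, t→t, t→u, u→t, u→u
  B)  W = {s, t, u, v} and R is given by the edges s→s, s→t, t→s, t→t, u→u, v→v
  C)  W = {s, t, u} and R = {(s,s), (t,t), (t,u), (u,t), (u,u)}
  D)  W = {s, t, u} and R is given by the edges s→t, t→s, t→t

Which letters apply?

A, D

The schema PNφ → Nφ is the dual of axiom 5; it is valid on a frame iff R is euclidean.
(A) R is not euclidean (s R t and s R s but not t R s), so the schema fails here.
(B) R is euclidean (any two R-successors of the same world are R-related), so the schema is valid here.
(C) R is euclidean (any two R-successors of the same world are R-related), so the schema is valid here.
(D) R is not euclidean (t R s and t R s but not s R s), so the schema fails here.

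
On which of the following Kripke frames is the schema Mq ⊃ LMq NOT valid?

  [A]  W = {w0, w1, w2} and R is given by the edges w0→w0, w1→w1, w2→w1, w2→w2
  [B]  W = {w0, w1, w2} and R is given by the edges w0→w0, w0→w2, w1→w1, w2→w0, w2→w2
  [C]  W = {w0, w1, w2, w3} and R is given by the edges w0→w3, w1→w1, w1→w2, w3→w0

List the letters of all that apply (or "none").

A, C

The schema Mq ⊃ LMq is axiom 5; it is valid on a frame iff R is euclidean.
(A) R is not euclidean (w2 R w1 and w2 R w2 but not w1 R w2), so the schema fails here.
(B) R is euclidean (any two R-successors of the same world are R-related), so the schema is valid here.
(C) R is not euclidean (w1 R w2 and w1 R w1 but not w2 R w1), so the schema fails here.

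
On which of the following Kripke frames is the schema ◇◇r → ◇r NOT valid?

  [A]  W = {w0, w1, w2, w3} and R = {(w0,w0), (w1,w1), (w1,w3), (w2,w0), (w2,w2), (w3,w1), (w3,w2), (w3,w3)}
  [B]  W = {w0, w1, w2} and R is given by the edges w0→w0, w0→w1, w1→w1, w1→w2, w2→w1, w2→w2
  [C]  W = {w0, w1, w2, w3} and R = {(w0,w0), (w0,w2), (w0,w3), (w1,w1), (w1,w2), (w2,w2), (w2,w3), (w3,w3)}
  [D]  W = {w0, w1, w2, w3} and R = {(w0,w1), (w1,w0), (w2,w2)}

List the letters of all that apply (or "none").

A, B, C, D

The schema ◇◇r → ◇r is the dual of axiom 4; it is valid on a frame iff R is transitive.
(A) R is not transitive (w1 R w3 and w3 R w2 but not w1 R w2), so the schema fails here.
(B) R is not transitive (w0 R w1 and w1 R w2 but not w0 R w2), so the schema fails here.
(C) R is not transitive (w1 R w2 and w2 R w3 but not w1 R w3), so the schema fails here.
(D) R is not transitive (w0 R w1 and w1 R w0 but not w0 R w0), so the schema fails here.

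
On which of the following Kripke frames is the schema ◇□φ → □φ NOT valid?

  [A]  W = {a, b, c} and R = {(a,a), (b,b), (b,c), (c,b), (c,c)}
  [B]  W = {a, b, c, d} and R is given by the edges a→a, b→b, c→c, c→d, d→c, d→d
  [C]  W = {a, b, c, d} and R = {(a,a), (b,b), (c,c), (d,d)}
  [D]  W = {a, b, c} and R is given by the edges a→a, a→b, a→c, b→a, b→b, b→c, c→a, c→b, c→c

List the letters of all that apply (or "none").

The schema ◇□φ → □φ is the dual of axiom 5; it is valid on a frame iff R is euclidean.
(A) R is euclidean (any two R-successors of the same world are R-related), so the schema is valid here.
(B) R is euclidean (any two R-successors of the same world are R-related), so the schema is valid here.
(C) R is euclidean (any two R-successors of the same world are R-related), so the schema is valid here.
(D) R is euclidean (any two R-successors of the same world are R-related), so the schema is valid here.

none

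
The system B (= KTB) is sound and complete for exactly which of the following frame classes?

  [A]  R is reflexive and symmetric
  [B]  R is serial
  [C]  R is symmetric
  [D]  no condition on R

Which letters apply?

(A) B (= KTB) is sound and complete for exactly this class.
(B) this class determines D, not B (= KTB).
(C) this class determines KB, not B (= KTB).
(D) this class determines K, not B (= KTB).

A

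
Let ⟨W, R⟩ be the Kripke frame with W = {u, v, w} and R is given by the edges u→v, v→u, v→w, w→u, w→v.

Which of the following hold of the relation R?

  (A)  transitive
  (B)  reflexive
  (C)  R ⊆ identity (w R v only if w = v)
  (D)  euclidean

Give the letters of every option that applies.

(A) not transitive: u R v and v R u but not u R u.
(B) not reflexive: not u R u.
(C) not ⊆ identity: u R v with u ≠ v.
(D) not euclidean: v R u and v R w but not u R w.

none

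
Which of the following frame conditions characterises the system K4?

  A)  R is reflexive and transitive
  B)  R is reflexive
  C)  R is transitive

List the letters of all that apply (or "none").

(A) this class determines S4, not K4.
(B) this class determines T (= KT), not K4.
(C) K4 is sound and complete for exactly this class.

C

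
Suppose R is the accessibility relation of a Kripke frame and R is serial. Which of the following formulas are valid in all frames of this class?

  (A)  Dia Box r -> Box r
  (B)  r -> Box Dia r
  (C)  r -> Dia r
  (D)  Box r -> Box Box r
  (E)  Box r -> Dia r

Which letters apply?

E

(A) Dia Box r -> Box r is the dual of axiom 5, which corresponds to the euclidean property. Such an R need not be euclidean — not valid.
(B) axiom B: valid iff R is symmetric. Such an R need not be symmetric — not valid.
(C) r -> Dia r is the dual of axiom T, which corresponds to reflexivity. Such an R need not be reflexive — not valid.
(D) axiom 4: valid iff R is transitive. Such an R need not be transitive — not valid.
(E) Box r -> Dia r is axiom D; it is valid on a frame exactly when R is serial. Every such R is serial, so valid.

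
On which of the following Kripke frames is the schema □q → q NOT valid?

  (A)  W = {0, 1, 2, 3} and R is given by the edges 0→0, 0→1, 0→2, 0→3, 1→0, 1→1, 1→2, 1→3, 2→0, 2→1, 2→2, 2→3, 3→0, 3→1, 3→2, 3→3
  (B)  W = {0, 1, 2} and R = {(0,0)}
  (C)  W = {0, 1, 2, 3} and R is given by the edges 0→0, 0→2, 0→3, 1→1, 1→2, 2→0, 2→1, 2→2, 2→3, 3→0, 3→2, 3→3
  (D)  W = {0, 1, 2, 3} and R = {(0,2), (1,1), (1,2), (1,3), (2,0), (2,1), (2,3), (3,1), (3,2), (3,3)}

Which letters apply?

B, D

The schema □q → q is axiom T; it is valid on a frame iff R is reflexive.
(A) R is reflexive (each world relates to itself), so the schema is valid here.
(B) R is not reflexive (not 1 R 1), so the schema fails here.
(C) R is reflexive (each world relates to itself), so the schema is valid here.
(D) R is not reflexive (not 0 R 0), so the schema fails here.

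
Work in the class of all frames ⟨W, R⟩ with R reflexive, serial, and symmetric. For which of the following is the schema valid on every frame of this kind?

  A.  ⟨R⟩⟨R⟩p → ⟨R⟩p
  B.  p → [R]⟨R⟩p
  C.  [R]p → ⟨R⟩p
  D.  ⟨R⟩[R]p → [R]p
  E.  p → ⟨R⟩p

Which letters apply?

(A) ⟨R⟩⟨R⟩p → ⟨R⟩p (the dual of axiom 4) characterises the transitive frames. Such an R need not be transitive — not valid.
(B) p → [R]⟨R⟩p is axiom B; it is valid on a frame exactly when R is symmetric. Every such R is symmetric, so valid.
(C) [R]p → ⟨R⟩p is axiom D, which corresponds to seriality. Every such R is serial — valid.
(D) ⟨R⟩[R]p → [R]p is the dual of axiom 5; it is valid on a frame exactly when R is euclidean. Such an R need not be euclidean, so not valid.
(E) p → ⟨R⟩p is the dual of axiom T, which corresponds to reflexivity. Every such R is reflexive — valid.

B, C, E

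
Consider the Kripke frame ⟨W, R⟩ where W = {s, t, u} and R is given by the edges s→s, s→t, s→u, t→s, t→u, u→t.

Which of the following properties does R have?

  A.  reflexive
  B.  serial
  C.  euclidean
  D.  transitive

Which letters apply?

(A) not reflexive: not t R t.
(B) serial: every world has an R-successor.
(C) not euclidean: s R u and s R s but not u R s.
(D) not transitive: t R s and s R t but not t R t.

B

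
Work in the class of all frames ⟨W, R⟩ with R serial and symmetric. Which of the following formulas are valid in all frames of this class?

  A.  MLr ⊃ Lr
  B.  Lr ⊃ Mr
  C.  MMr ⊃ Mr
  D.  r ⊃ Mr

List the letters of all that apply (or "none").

B

(A) MLr ⊃ Lr (the dual of axiom 5) characterises the euclidean frames. Such an R need not be euclidean — not valid.
(B) Lr ⊃ Mr (axiom D) characterises the serial frames. Every such R is serial — valid.
(C) MMr ⊃ Mr is the dual of axiom 4; it is valid on a frame exactly when R is transitive. Such an R need not be transitive, so not valid.
(D) r ⊃ Mr is the dual of axiom T; it is valid on a frame exactly when R is reflexive. Such an R need not be reflexive, so not valid.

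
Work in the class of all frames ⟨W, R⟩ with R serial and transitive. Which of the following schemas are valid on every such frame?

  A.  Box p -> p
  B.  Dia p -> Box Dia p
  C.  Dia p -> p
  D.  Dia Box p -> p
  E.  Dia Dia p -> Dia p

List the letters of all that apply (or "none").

(A) axiom T: valid iff R is reflexive. Such an R need not be reflexive — not valid.
(B) axiom 5: valid iff R is euclidean. Such an R need not be euclidean — not valid.
(C) Dia p -> p is valid only on frames where every R-edge is a self-loop. Such an R need not be a subset of the identity — not valid.
(D) Dia Box p -> p (the dual of axiom B) characterises the symmetric frames. Such an R need not be symmetric — not valid.
(E) Dia Dia p -> Dia p is the dual of axiom 4; it is valid on a frame exactly when R is transitive. Every such R is transitive, so valid.

E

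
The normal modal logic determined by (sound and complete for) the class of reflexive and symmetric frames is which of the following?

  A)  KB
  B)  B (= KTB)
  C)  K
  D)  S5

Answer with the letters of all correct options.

B

(A) KB is determined by the class of symmetric frames.
(B) B (= KTB) is determined by exactly this class.
(C) K is determined by the class of arbitrary frames.
(D) S5 is determined by the class of reflexive, symmetric, and transitive frames.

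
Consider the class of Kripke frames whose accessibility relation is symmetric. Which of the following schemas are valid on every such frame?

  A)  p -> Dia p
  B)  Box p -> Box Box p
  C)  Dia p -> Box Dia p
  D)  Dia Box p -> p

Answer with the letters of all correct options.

D

(A) p -> Dia p (the dual of axiom T) characterises the reflexive frames. Such an R need not be reflexive — not valid.
(B) Box p -> Box Box p is axiom 4; it is valid on a frame exactly when R is transitive. Such an R need not be transitive, so not valid.
(C) Dia p -> Box Dia p (axiom 5) characterises the euclidean frames. Such an R need not be euclidean — not valid.
(D) the dual of axiom B: valid iff R is symmetric. Every such R is symmetric — valid.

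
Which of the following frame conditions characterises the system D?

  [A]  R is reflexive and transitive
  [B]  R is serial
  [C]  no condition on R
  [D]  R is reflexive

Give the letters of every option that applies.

(A) this class determines S4, not D.
(B) D is sound and complete for exactly this class.
(C) this class determines K, not D.
(D) this class determines T (= KT), not D.

B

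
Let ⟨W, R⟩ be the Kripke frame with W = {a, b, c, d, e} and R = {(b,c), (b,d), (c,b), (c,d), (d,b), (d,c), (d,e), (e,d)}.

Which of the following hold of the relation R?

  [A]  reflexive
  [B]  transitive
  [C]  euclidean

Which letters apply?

none

(A) not reflexive: not a R a.
(B) not transitive: b R c and c R b but not b R b.
(C) not euclidean: d R b and d R e but not b R e.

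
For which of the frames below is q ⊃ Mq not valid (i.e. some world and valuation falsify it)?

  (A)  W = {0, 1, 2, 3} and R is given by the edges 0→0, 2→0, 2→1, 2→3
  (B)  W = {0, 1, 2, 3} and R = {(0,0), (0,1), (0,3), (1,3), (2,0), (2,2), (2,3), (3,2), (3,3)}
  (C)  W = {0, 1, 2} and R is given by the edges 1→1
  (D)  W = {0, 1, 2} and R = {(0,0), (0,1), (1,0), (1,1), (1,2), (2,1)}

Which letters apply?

The schema q ⊃ Mq is the dual of axiom T; it is valid on a frame iff R is reflexive.
(A) R is not reflexive (not 1 R 1), so the schema fails here.
(B) R is not reflexive (not 1 R 1), so the schema fails here.
(C) R is not reflexive (not 0 R 0), so the schema fails here.
(D) R is not reflexive (not 2 R 2), so the schema fails here.

A, B, C, D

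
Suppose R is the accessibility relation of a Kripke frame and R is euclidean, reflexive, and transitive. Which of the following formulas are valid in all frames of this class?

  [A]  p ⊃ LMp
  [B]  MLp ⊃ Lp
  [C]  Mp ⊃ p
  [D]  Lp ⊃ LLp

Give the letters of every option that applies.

A relation that is euclidean, reflexive, and transitive is also serial and symmetric.
(A) axiom B: valid iff R is symmetric. Every such R is symmetric — valid.
(B) the dual of axiom 5: valid iff R is euclidean. Every such R is euclidean — valid.
(C) Mp ⊃ p (the converse of T) corresponds to R being a subset of the identity. Such an R need not be a subset of the identity, so not valid.
(D) Lp ⊃ LLp is axiom 4, which corresponds to transitivity. Every such R is transitive — valid.

A, B, D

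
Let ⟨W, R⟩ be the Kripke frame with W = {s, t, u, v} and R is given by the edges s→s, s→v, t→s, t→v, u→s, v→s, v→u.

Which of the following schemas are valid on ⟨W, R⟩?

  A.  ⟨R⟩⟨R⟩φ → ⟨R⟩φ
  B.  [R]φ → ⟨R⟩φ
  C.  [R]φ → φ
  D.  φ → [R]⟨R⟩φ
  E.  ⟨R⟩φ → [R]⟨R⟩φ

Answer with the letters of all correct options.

B

R is not reflexive: not t R t.
R is not symmetric: t R s but not s R t.
R is not transitive: s R v and v R u but not s R u.
R is not euclidean: v R s and v R u but not s R u.
R is serial: every world has an R-successor.
(A) the dual of axiom 4: valid iff R is transitive. R is not transitive — not valid.
(B) [R]φ → ⟨R⟩φ is axiom D, which corresponds to seriality. R is serial — valid.
(C) [R]φ → φ is axiom T, which corresponds to reflexivity. R is not reflexive — not valid.
(D) φ → [R]⟨R⟩φ (axiom B) characterises the symmetric frames. R is not symmetric — not valid.
(E) axiom 5: valid iff R is euclidean. R is not euclidean — not valid.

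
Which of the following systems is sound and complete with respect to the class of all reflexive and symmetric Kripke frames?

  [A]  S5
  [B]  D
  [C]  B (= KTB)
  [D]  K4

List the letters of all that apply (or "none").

(A) S5 is determined by the class of reflexive, symmetric, and transitive frames.
(B) D is determined by the class of serial frames.
(C) B (= KTB) is determined by exactly this class.
(D) K4 is determined by the class of transitive frames.

C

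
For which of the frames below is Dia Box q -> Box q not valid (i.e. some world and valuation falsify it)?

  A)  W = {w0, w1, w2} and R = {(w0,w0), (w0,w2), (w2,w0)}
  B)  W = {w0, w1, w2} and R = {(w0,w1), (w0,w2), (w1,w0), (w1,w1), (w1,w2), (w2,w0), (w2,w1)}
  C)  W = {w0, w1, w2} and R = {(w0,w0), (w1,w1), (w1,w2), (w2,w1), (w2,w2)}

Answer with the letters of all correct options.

The schema Dia Box q -> Box q is the dual of axiom 5; it is valid on a frame iff R is euclidean.
(A) R is not euclidean (w0 R w2 and w0 R w2 but not w2 R w2), so the schema fails here.
(B) R is not euclidean (w0 R w2 and w0 R w2 but not w2 R w2), so the schema fails here.
(C) R is euclidean (any two R-successors of the same world are R-related), so the schema is valid here.

A, B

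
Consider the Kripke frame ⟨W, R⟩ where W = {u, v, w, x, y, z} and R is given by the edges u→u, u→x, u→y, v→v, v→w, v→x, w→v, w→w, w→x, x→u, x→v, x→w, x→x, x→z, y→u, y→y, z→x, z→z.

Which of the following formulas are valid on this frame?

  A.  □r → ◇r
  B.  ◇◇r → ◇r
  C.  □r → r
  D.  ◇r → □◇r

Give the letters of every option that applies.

R is reflexive: each world relates to itself.
R is not transitive: u R x and x R v but not u R v.
R is not euclidean: u R x and u R y but not x R y.
R is serial: every world has an R-successor.
(A) □r → ◇r is axiom D; it is valid on a frame exactly when R is serial. R is serial, so valid.
(B) the dual of axiom 4: valid iff R is transitive. R is not transitive — not valid.
(C) axiom T: valid iff R is reflexive. R is reflexive — valid.
(D) ◇r → □◇r is axiom 5; it is valid on a frame exactly when R is euclidean. R is not euclidean, so not valid.

A, C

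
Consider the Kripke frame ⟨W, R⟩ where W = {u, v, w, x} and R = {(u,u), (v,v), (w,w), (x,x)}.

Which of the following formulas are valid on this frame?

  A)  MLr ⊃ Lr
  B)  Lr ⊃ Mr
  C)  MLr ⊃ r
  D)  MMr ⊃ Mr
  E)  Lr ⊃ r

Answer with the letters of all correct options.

R is reflexive: each world relates to itself.
R is symmetric: every R-edge is matched by its reverse.
R is transitive: R is closed under composition.
R is euclidean: any two R-successors of the same world are R-related.
R is serial: every world has an R-successor.
(A) the dual of axiom 5: valid iff R is euclidean. R is euclidean — valid.
(B) Lr ⊃ Mr is axiom D, which corresponds to seriality. R is serial — valid.
(C) MLr ⊃ r is the dual of axiom B, which corresponds to symmetry. R is symmetric — valid.
(D) MMr ⊃ Mr is the dual of axiom 4; it is valid on a frame exactly when R is transitive. R is transitive, so valid.
(E) axiom T: valid iff R is reflexive. R is reflexive — valid.

A, B, C, D, E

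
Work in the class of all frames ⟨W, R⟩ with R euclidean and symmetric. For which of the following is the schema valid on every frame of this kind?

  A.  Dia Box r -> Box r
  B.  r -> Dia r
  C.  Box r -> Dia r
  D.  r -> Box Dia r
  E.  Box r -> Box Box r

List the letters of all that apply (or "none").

A symmetric euclidean relation is transitive (uRv and vRw give vRu by symmetry, then uRw by the euclidean condition, applied at v).
(A) Dia Box r -> Box r (the dual of axiom 5) characterises the euclidean frames. Every such R is euclidean — valid.
(B) r -> Dia r (the dual of axiom T) characterises the reflexive frames. Such an R need not be reflexive — not valid.
(C) Box r -> Dia r is axiom D, which corresponds to seriality. Such an R need not be serial — not valid.
(D) r -> Box Dia r is axiom B; it is valid on a frame exactly when R is symmetric. Every such R is symmetric, so valid.
(E) axiom 4: valid iff R is transitive. Every such R is transitive — valid.

A, D, E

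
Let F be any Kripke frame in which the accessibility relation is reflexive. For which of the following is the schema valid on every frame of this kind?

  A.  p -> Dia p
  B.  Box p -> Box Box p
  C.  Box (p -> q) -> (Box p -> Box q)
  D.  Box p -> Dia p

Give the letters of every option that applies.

A reflexive relation is serial.
(A) p -> Dia p is the dual of axiom T; it is valid on a frame exactly when R is reflexive. Every such R is reflexive, so valid.
(B) Box p -> Box Box p is axiom 4; it is valid on a frame exactly when R is transitive. Such an R need not be transitive, so not valid.
(C) Box (p -> q) -> (Box p -> Box q) is axiom K, valid on every Kripke frame — valid.
(D) Box p -> Dia p is axiom D; it is valid on a frame exactly when R is serial. Every such R is serial, so valid.

A, C, D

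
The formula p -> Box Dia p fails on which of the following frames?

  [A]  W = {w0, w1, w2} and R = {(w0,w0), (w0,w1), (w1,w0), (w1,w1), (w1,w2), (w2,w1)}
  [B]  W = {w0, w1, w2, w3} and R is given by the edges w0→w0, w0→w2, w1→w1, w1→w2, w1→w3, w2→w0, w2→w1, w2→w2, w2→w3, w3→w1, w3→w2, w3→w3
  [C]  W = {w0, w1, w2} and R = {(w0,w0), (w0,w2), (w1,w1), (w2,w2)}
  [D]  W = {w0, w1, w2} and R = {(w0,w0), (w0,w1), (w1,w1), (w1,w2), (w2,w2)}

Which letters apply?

C, D

The schema p -> Box Dia p is axiom B; it is valid on a frame iff R is symmetric.
(A) R is symmetric (every R-edge is matched by its reverse), so the schema is valid here.
(B) R is symmetric (every R-edge is matched by its reverse), so the schema is valid here.
(C) R is not symmetric (w0 R w2 but not w2 R w0), so the schema fails here.
(D) R is not symmetric (w0 R w1 but not w1 R w0), so the schema fails here.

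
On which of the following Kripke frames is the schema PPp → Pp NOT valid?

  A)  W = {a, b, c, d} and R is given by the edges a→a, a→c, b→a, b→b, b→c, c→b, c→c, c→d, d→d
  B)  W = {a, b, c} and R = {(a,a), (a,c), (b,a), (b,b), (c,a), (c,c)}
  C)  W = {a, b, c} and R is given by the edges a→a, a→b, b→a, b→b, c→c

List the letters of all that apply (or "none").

A, B

The schema PPp → Pp is the dual of axiom 4; it is valid on a frame iff R is transitive.
(A) R is not transitive (a R c and c R b but not a R b), so the schema fails here.
(B) R is not transitive (b R a and a R c but not b R c), so the schema fails here.
(C) R is transitive (R is closed under composition), so the schema is valid here.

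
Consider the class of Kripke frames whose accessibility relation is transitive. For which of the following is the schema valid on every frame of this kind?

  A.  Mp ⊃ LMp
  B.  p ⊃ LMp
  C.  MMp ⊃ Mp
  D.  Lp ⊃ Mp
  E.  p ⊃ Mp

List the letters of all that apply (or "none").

C

(A) axiom 5: valid iff R is euclidean. Such an R need not be euclidean — not valid.
(B) p ⊃ LMp is axiom B; it is valid on a frame exactly when R is symmetric. Such an R need not be symmetric, so not valid.
(C) MMp ⊃ Mp is the dual of axiom 4; it is valid on a frame exactly when R is transitive. Every such R is transitive, so valid.
(D) Lp ⊃ Mp is axiom D; it is valid on a frame exactly when R is serial. Such an R need not be serial, so not valid.
(E) p ⊃ Mp (the dual of axiom T) characterises the reflexive frames. Such an R need not be reflexive — not valid.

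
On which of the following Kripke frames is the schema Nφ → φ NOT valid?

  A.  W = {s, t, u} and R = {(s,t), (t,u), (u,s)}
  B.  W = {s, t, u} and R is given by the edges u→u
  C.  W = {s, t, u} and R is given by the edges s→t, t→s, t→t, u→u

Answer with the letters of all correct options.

A, B, C

The schema Nφ → φ is axiom T; it is valid on a frame iff R is reflexive.
(A) R is not reflexive (not s R s), so the schema fails here.
(B) R is not reflexive (not s R s), so the schema fails here.
(C) R is not reflexive (not s R s), so the schema fails here.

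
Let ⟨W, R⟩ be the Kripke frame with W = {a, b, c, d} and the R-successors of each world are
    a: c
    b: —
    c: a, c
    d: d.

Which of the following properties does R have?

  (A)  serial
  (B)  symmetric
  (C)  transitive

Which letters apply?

(A) not serial: b has no R-successor.
(B) symmetric: every R-edge is matched by its reverse.
(C) not transitive: a R c and c R a but not a R a.

B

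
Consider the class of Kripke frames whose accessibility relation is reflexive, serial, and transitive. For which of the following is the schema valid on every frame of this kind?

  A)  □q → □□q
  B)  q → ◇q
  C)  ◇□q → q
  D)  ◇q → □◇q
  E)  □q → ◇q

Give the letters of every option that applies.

A, B, E

(A) □q → □□q is axiom 4; it is valid on a frame exactly when R is transitive. Every such R is transitive, so valid.
(B) q → ◇q (the dual of axiom T) characterises the reflexive frames. Every such R is reflexive — valid.
(C) the dual of axiom B: valid iff R is symmetric. Such an R need not be symmetric — not valid.
(D) ◇q → □◇q (axiom 5) characterises the euclidean frames. Such an R need not be euclidean — not valid.
(E) □q → ◇q is axiom D; it is valid on a frame exactly when R is serial. Every such R is serial, so valid.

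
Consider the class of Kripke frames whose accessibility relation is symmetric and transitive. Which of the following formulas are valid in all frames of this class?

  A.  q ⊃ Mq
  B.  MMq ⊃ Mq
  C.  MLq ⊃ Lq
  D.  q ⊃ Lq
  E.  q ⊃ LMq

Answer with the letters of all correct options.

A symmetric transitive relation is euclidean (uRv and uRw give vRu by symmetry, then vRw by transitivity).
(A) the dual of axiom T: valid iff R is reflexive. Such an R need not be reflexive — not valid.
(B) the dual of axiom 4: valid iff R is transitive. Every such R is transitive — valid.
(C) MLq ⊃ Lq is the dual of axiom 5; it is valid on a frame exactly when R is euclidean. Every such R is euclidean, so valid.
(D) q ⊃ Lq is equivalent to ◇p→p; it holds exactly when R ⊆ identity. Such an R need not be a subset of the identity — not valid.
(E) q ⊃ LMq is axiom B; it is valid on a frame exactly when R is symmetric. Every such R is symmetric, so valid.

B, C, E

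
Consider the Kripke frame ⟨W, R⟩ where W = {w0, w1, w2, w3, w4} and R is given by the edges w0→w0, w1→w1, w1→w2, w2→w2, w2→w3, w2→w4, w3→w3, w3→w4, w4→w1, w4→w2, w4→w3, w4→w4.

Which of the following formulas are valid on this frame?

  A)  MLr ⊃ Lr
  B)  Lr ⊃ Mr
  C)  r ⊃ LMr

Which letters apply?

R is not symmetric: w1 R w2 but not w2 R w1.
R is not euclidean: w1 R w2 and w1 R w1 but not w2 R w1.
R is serial: every world has an R-successor.
(A) MLr ⊃ Lr is the dual of axiom 5; it is valid on a frame exactly when R is euclidean. R is not euclidean, so not valid.
(B) axiom D: valid iff R is serial. R is serial — valid.
(C) axiom B: valid iff R is symmetric. R is not symmetric — not valid.

B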